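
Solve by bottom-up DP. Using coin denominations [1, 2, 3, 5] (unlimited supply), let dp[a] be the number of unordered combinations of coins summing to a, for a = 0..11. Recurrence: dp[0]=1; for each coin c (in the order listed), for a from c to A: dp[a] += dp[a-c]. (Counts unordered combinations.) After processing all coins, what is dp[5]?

6

after  coin     0     1     2     3     4     5     6     7     8     9    10    11
          1     1     1     1     1     1     1     1     1     1     1     1     1
          2     1     1     2     2     3     3     4     4     5     5     6     6
          3     1     1     2     3     4     5     7     8    10    12    14    16
          5     1     1     2     3     4     6     8    10    13    16    20    24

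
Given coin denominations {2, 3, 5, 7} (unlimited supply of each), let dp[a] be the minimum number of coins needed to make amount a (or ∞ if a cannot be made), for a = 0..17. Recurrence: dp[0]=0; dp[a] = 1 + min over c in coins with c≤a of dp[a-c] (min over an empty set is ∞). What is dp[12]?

2

 a  0  1  2  3  4  5  6  7  8  9 10 11 12 13 14 15 16 17
dp  0  -  1  1  2  1  2  1  2  2  2  3  2  3  2  3  3  3
(- denotes ∞ / unreachable)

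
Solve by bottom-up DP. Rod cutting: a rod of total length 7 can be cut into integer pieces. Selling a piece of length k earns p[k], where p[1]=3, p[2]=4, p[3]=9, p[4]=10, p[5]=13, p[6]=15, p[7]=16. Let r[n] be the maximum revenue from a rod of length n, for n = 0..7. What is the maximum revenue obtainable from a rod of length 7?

   n    0    1    2    3    4    5    6    7
r[n]    0    3    6    9   12   15   18   21

21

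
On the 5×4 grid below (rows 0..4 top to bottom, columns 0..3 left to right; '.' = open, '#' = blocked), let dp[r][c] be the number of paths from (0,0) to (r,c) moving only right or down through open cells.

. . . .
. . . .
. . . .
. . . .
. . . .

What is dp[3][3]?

20

r\c   0   1   2   3
  0   1   1   1   1
  1   1   2   3   4
  2   1   3   6  10
  3   1   4  10  20
  4   1   5  15  35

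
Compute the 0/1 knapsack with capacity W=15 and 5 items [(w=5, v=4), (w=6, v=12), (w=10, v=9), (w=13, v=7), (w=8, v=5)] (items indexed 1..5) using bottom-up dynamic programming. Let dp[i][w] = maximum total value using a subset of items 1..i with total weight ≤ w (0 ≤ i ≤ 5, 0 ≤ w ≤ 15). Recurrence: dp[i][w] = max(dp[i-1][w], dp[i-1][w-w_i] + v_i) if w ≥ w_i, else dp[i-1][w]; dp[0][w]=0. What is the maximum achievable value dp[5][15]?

i\w   0   1   2   3   4   5   6   7   8   9  10  11  12  13  14  15
  0   0   0   0   0   0   0   0   0   0   0   0   0   0   0   0   0
  1   0   0   0   0   0   4   4   4   4   4   4   4   4   4   4   4
  2   0   0   0   0   0   4  12  12  12  12  12  16  16  16  16  16
  3   0   0   0   0   0   4  12  12  12  12  12  16  16  16  16  16
  4   0   0   0   0   0   4  12  12  12  12  12  16  16  16  16  16
  5   0   0   0   0   0   4  12  12  12  12  12  16  16  16  17  17

17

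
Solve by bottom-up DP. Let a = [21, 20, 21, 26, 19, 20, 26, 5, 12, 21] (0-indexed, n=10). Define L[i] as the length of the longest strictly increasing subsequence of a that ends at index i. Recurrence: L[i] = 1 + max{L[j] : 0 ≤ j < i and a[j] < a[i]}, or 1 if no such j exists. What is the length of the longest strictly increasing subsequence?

   i    0    1    2    3    4    5    6    7    8    9
a[i]   21   20   21   26   19   20   26    5   12   21
L[i]    1    1    2    3    1    2    3    1    2    3

3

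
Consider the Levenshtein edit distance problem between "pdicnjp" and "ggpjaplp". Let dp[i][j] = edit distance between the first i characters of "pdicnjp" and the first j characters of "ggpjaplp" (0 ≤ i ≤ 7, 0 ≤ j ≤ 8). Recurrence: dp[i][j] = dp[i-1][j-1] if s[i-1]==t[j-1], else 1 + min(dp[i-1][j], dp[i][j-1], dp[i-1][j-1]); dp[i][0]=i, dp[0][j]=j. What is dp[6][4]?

   ''  g  g  p  j  a  p  l  p
''  0  1  2  3  4  5  6  7  8
 p  1  1  2  2  3  4  5  6  7
 d  2  2  2  3  3  4  5  6  7
 i  3  3  3  3  4  4  5  6  7
 c  4  4  4  4  4  5  5  6  7
 n  5  5  5  5  5  5  6  6  7
 j  6  6  6  6  5  6  6  7  7
 p  7  7  7  6  6  6  6  7  7

5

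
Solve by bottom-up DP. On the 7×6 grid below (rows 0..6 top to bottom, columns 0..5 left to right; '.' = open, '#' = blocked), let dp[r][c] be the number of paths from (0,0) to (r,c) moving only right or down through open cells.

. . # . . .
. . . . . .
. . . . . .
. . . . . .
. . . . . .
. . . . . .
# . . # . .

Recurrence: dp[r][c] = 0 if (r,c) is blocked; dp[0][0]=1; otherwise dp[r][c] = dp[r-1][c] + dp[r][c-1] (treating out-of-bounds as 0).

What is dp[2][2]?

r\c   0   1   2   3   4   5
  0   1   1   0   0   0   0
  1   1   2   2   2   2   2
  2   1   3   5   7   9  11
  3   1   4   9  16  25  36
  4   1   5  14  30  55  91
  5   1   6  20  50 105 196
  6   0   6  26   0 105 301

5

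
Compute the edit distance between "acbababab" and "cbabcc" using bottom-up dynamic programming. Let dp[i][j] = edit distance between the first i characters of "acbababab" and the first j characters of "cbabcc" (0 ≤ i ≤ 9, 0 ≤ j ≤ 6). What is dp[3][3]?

   ''  c  b  a  b  c  c
''  0  1  2  3  4  5  6
 a  1  1  2  2  3  4  5
 c  2  1  2  3  3  3  4
 b  3  2  1  2  3  4  4
 a  4  3  2  1  2  3  4
 b  5  4  3  2  1  2  3
 a  6  5  4  3  2  2  3
 b  7  6  5  4  3  3  3
 a  8  7  6  5  4  4  4
 b  9  8  7  6  5  5  5

2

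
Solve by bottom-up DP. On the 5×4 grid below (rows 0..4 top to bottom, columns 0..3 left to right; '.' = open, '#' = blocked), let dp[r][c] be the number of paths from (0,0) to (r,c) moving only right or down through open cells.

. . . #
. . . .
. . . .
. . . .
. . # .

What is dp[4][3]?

r\c   0   1   2   3
  0   1   1   1   0
  1   1   2   3   3
  2   1   3   6   9
  3   1   4  10  19
  4   1   5   0  19

19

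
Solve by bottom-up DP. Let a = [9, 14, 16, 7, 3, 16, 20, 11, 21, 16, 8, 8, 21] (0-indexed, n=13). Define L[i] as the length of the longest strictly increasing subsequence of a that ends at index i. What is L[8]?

   i    0    1    2    3    4    5    6    7    8    9   10   11   12
a[i]    9   14   16    7    3   16   20   11   21   16    8    8   21
L[i]    1    2    3    1    1    3    4    2    5    3    2    2    5

5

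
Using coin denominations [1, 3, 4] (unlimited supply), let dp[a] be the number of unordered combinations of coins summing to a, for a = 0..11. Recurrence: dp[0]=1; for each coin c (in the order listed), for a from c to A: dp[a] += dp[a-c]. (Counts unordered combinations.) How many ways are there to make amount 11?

after  coin     0     1     2     3     4     5     6     7     8     9    10    11
          1     1     1     1     1     1     1     1     1     1     1     1     1
          3     1     1     1     2     2     2     3     3     3     4     4     4
          4     1     1     1     2     3     3     4     5     6     7     8     9

9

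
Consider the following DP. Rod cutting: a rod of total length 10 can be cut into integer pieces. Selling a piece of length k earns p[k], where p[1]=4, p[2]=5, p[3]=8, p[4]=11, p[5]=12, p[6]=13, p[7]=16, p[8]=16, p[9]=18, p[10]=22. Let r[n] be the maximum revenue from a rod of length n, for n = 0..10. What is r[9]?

   n    0    1    2    3    4    5    6    7    8    9   10
r[n]    0    4    8   12   16   20   24   28   32   36   40

36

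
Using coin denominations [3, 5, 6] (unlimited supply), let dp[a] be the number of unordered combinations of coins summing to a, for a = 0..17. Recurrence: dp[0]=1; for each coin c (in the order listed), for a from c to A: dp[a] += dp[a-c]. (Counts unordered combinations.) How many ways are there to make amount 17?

after  coin     0     1     2     3     4     5     6     7     8     9    10    11    12    13    14    15    16    17
          3     1     0     0     1     0     0     1     0     0     1     0     0     1     0     0     1     0     0
          5     1     0     0     1     0     1     1     0     1     1     1     1     1     1     1     2     1     1
          6     1     0     0     1     0     1     2     0     1     2     1     2     3     1     2     4     2     3

3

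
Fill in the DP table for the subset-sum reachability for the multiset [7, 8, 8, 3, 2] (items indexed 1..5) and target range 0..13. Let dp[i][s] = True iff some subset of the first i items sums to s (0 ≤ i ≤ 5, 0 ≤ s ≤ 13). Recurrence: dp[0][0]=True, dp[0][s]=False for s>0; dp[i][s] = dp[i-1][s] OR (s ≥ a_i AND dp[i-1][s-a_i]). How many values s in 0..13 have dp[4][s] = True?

i\s   0   1   2   3   4   5   6   7   8   9  10  11  12  13
  0   T   F   F   F   F   F   F   F   F   F   F   F   F   F
  1   T   F   F   F   F   F   F   T   F   F   F   F   F   F
  2   T   F   F   F   F   F   F   T   T   F   F   F   F   F
  3   T   F   F   F   F   F   F   T   T   F   F   F   F   F
  4   T   F   F   T   F   F   F   T   T   F   T   T   F   F
  5   T   F   T   T   F   T   F   T   T   T   T   T   T   T

6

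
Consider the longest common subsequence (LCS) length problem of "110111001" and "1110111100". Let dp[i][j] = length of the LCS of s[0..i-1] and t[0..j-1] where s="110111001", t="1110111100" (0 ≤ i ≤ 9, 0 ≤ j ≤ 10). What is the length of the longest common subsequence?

   ''  1  1  1  0  1  1  1  1  0  0
''  0  0  0  0  0  0  0  0  0  0  0
 1  0  1  1  1  1  1  1  1  1  1  1
 1  0  1  2  2  2  2  2  2  2  2  2
 0  0  1  2  2  3  3  3  3  3  3  3
 1  0  1  2  3  3  4  4  4  4  4  4
 1  0  1  2  3  3  4  5  5  5  5  5
 1  0  1  2  3  3  4  5  6  6  6  6
 0  0  1  2  3  4  4  5  6  6  7  7
 0  0  1  2  3  4  4  5  6  6  7  8
 1  0  1  2  3  4  5  5  6  7  7  8

8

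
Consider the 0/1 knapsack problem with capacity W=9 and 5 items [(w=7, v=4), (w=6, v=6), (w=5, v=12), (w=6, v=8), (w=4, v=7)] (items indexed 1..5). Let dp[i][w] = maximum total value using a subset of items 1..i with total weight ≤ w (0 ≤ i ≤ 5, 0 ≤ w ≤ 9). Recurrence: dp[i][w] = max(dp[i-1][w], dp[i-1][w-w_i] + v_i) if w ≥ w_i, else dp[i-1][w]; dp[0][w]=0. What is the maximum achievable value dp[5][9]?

19

i\w   0   1   2   3   4   5   6   7   8   9
  0   0   0   0   0   0   0   0   0   0   0
  1   0   0   0   0   0   0   0   4   4   4
  2   0   0   0   0   0   0   6   6   6   6
  3   0   0   0   0   0  12  12  12  12  12
  4   0   0   0   0   0  12  12  12  12  12
  5   0   0   0   0   7  12  12  12  12  19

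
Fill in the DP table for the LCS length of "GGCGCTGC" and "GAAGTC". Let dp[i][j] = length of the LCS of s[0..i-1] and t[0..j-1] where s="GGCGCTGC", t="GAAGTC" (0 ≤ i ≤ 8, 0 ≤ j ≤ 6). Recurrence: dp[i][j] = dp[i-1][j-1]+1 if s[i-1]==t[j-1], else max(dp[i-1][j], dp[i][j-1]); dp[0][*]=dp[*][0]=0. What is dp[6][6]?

3

   ''  G  A  A  G  T  C
''  0  0  0  0  0  0  0
 G  0  1  1  1  1  1  1
 G  0  1  1  1  2  2  2
 C  0  1  1  1  2  2  3
 G  0  1  1  1  2  2  3
 C  0  1  1  1  2  2  3
 T  0  1  1  1  2  3  3
 G  0  1  1  1  2  3  3
 C  0  1  1  1  2  3  4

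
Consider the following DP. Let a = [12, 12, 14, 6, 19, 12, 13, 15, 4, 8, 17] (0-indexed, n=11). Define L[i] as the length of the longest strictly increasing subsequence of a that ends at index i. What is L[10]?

5

   i    0    1    2    3    4    5    6    7    8    9   10
a[i]   12   12   14    6   19   12   13   15    4    8   17
L[i]    1    1    2    1    3    2    3    4    1    2    5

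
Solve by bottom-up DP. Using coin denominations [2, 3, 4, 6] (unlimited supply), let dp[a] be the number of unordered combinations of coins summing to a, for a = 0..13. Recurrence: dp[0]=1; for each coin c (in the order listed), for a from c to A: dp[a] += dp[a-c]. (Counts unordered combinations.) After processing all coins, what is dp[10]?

after  coin     0     1     2     3     4     5     6     7     8     9    10    11    12    13
          2     1     0     1     0     1     0     1     0     1     0     1     0     1     0
          3     1     0     1     1     1     1     2     1     2     2     2     2     3     2
          4     1     0     1     1     2     1     3     2     4     3     5     4     7     5
          6     1     0     1     1     2     1     4     2     5     4     7     5    11     7

7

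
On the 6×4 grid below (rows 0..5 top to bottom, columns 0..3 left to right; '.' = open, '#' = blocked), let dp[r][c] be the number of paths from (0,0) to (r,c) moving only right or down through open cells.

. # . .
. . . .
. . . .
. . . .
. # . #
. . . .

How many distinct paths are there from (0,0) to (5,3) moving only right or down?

r\c   0   1   2   3
  0   1   0   0   0
  1   1   1   1   1
  2   1   2   3   4
  3   1   3   6  10
  4   1   0   6   0
  5   1   1   7   7

7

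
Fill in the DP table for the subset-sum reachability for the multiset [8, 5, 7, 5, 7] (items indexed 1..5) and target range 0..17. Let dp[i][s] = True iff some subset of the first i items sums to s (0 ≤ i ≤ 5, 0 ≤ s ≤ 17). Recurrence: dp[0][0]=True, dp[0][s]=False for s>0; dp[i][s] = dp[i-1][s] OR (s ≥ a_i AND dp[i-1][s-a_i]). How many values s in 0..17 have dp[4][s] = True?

i\s   0   1   2   3   4   5   6   7   8   9  10  11  12  13  14  15  16  17
  0   T   F   F   F   F   F   F   F   F   F   F   F   F   F   F   F   F   F
  1   T   F   F   F   F   F   F   F   T   F   F   F   F   F   F   F   F   F
  2   T   F   F   F   F   T   F   F   T   F   F   F   F   T   F   F   F   F
  3   T   F   F   F   F   T   F   T   T   F   F   F   T   T   F   T   F   F
  4   T   F   F   F   F   T   F   T   T   F   T   F   T   T   F   T   F   T
  5   T   F   F   F   F   T   F   T   T   F   T   F   T   T   T   T   F   T

9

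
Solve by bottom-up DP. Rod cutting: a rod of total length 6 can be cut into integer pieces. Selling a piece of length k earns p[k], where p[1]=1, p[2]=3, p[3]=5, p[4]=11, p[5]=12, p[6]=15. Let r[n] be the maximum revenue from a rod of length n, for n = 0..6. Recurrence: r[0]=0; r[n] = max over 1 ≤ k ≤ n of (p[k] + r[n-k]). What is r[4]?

11

   n    0    1    2    3    4    5    6
r[n]    0    1    3    5   11   12   15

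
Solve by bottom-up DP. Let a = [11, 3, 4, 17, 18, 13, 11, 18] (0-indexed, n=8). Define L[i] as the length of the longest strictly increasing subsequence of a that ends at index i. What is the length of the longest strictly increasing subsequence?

   i    0    1    2    3    4    5    6    7
a[i]   11    3    4   17   18   13   11   18
L[i]    1    1    2    3    4    3    3    4

4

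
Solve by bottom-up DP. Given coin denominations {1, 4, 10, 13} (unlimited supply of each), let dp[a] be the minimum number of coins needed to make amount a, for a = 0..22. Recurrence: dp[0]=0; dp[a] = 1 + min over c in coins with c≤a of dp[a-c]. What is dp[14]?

2

 a  0  1  2  3  4  5  6  7  8  9 10 11 12 13 14 15 16 17 18 19 20 21 22
dp  0  1  2  3  1  2  3  4  2  3  1  2  3  1  2  3  4  2  3  4  2  3  4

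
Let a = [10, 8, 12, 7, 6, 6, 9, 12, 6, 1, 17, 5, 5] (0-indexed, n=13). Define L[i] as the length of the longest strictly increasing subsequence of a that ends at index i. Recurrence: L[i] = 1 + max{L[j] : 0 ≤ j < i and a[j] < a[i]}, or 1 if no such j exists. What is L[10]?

   i    0    1    2    3    4    5    6    7    8    9   10   11   12
a[i]   10    8   12    7    6    6    9   12    6    1   17    5    5
L[i]    1    1    2    1    1    1    2    3    1    1    4    2    2

4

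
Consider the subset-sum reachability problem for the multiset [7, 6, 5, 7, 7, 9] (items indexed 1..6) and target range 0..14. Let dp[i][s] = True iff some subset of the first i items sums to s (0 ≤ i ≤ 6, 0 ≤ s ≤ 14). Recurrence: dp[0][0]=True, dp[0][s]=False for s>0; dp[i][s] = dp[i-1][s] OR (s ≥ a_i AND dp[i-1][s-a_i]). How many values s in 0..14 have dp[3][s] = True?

7

i\s   0   1   2   3   4   5   6   7   8   9  10  11  12  13  14
  0   T   F   F   F   F   F   F   F   F   F   F   F   F   F   F
  1   T   F   F   F   F   F   F   T   F   F   F   F   F   F   F
  2   T   F   F   F   F   F   T   T   F   F   F   F   F   T   F
  3   T   F   F   F   F   T   T   T   F   F   F   T   T   T   F
  4   T   F   F   F   F   T   T   T   F   F   F   T   T   T   T
  5   T   F   F   F   F   T   T   T   F   F   F   T   T   T   T
  6   T   F   F   F   F   T   T   T   F   T   F   T   T   T   T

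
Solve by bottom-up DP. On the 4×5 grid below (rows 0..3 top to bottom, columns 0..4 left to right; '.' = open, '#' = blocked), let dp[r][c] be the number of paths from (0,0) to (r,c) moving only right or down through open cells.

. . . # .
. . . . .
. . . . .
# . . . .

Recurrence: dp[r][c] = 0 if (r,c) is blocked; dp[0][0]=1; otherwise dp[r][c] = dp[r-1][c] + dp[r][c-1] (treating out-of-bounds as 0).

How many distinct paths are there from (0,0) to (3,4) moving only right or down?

r\c   0   1   2   3   4
  0   1   1   1   0   0
  1   1   2   3   3   3
  2   1   3   6   9  12
  3   0   3   9  18  30

30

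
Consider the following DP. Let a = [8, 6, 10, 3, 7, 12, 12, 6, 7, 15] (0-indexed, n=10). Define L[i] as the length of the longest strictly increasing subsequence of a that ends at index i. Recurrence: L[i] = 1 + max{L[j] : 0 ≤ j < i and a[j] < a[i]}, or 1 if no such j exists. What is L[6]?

   i    0    1    2    3    4    5    6    7    8    9
a[i]    8    6   10    3    7   12   12    6    7   15
L[i]    1    1    2    1    2    3    3    2    3    4

3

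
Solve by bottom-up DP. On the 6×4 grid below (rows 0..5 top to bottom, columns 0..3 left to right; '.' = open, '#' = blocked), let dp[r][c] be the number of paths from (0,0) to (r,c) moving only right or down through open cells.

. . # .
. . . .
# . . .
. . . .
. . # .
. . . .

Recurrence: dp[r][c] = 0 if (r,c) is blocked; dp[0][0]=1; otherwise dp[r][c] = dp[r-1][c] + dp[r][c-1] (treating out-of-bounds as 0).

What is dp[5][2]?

2

r\c   0   1   2   3
  0   1   1   0   0
  1   1   2   2   2
  2   0   2   4   6
  3   0   2   6  12
  4   0   2   0  12
  5   0   2   2  14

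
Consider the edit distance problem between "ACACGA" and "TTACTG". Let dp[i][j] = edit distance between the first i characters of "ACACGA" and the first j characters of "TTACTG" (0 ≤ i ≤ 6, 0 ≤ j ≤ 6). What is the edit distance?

4

   ''  T  T  A  C  T  G
''  0  1  2  3  4  5  6
 A  1  1  2  2  3  4  5
 C  2  2  2  3  2  3  4
 A  3  3  3  2  3  3  4
 C  4  4  4  3  2  3  4
 G  5  5  5  4  3  3  3
 A  6  6  6  5  4  4  4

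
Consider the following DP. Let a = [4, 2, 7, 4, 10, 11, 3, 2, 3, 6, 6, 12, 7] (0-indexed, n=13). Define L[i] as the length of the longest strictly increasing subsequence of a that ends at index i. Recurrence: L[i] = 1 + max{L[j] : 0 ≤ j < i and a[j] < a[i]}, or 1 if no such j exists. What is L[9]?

3

   i    0    1    2    3    4    5    6    7    8    9   10   11   12
a[i]    4    2    7    4   10   11    3    2    3    6    6   12    7
L[i]    1    1    2    2    3    4    2    1    2    3    3    5    4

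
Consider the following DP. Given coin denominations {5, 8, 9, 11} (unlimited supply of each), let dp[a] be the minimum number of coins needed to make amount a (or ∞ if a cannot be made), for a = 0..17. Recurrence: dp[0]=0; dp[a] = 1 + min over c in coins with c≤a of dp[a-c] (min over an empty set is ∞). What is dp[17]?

2

 a  0  1  2  3  4  5  6  7  8  9 10 11 12 13 14 15 16 17
dp  0  -  -  -  -  1  -  -  1  1  2  1  -  2  2  3  2  2
(- denotes ∞ / unreachable)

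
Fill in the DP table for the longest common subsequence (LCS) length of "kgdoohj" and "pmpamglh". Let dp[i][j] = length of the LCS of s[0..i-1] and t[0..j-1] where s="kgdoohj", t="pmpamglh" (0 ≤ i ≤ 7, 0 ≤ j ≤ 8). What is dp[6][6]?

1

   ''  p  m  p  a  m  g  l  h
''  0  0  0  0  0  0  0  0  0
 k  0  0  0  0  0  0  0  0  0
 g  0  0  0  0  0  0  1  1  1
 d  0  0  0  0  0  0  1  1  1
 o  0  0  0  0  0  0  1  1  1
 o  0  0  0  0  0  0  1  1  1
 h  0  0  0  0  0  0  1  1  2
 j  0  0  0  0  0  0  1  1  2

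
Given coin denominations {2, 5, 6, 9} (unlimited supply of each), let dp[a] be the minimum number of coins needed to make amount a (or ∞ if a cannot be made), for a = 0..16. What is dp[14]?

 a  0  1  2  3  4  5  6  7  8  9 10 11 12 13 14 15 16
dp  0  -  1  -  2  1  1  2  2  1  2  2  2  3  2  2  3
(- denotes ∞ / unreachable)

2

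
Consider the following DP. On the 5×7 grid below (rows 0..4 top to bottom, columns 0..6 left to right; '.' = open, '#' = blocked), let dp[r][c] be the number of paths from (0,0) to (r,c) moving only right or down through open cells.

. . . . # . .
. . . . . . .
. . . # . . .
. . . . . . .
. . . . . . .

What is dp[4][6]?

r\c   0   1   2   3   4   5   6
  0   1   1   1   1   0   0   0
  1   1   2   3   4   4   4   4
  2   1   3   6   0   4   8  12
  3   1   4  10  10  14  22  34
  4   1   5  15  25  39  61  95

95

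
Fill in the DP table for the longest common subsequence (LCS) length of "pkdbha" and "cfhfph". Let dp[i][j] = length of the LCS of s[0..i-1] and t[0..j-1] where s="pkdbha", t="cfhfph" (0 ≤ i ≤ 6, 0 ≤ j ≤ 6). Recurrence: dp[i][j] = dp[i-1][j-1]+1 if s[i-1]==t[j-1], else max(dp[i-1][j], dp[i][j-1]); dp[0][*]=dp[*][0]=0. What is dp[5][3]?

1

   ''  c  f  h  f  p  h
''  0  0  0  0  0  0  0
 p  0  0  0  0  0  1  1
 k  0  0  0  0  0  1  1
 d  0  0  0  0  0  1  1
 b  0  0  0  0  0  1  1
 h  0  0  0  1  1  1  2
 a  0  0  0  1  1  1  2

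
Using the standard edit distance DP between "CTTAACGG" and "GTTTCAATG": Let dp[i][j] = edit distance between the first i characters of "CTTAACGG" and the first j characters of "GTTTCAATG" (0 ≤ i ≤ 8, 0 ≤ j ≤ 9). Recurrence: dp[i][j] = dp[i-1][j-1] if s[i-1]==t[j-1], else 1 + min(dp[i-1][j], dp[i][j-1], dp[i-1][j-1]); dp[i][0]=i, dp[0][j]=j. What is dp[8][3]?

6

   ''  G  T  T  T  C  A  A  T  G
''  0  1  2  3  4  5  6  7  8  9
 C  1  1  2  3  4  4  5  6  7  8
 T  2  2  1  2  3  4  5  6  6  7
 T  3  3  2  1  2  3  4  5  6  7
 A  4  4  3  2  2  3  3  4  5  6
 A  5  5  4  3  3  3  3  3  4  5
 C  6  6  5  4  4  3  4  4  4  5
 G  7  6  6  5  5  4  4  5  5  4
 G  8  7  7  6  6  5  5  5  6  5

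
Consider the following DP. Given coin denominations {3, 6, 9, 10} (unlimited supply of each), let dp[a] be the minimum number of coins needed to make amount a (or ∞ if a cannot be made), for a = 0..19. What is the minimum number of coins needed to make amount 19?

2

 a  0  1  2  3  4  5  6  7  8  9 10 11 12 13 14 15 16 17 18 19
dp  0  -  -  1  -  -  1  -  -  1  1  -  2  2  -  2  2  -  2  2
(- denotes ∞ / unreachable)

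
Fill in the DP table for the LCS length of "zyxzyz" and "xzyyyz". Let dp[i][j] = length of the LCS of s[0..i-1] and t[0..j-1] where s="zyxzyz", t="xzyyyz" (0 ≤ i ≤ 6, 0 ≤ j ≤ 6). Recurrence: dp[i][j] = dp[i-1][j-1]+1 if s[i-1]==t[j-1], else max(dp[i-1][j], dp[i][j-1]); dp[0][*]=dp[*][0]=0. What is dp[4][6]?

   ''  x  z  y  y  y  z
''  0  0  0  0  0  0  0
 z  0  0  1  1  1  1  1
 y  0  0  1  2  2  2  2
 x  0  1  1  2  2  2  2
 z  0  1  2  2  2  2  3
 y  0  1  2  3  3  3  3
 z  0  1  2  3  3  3  4

3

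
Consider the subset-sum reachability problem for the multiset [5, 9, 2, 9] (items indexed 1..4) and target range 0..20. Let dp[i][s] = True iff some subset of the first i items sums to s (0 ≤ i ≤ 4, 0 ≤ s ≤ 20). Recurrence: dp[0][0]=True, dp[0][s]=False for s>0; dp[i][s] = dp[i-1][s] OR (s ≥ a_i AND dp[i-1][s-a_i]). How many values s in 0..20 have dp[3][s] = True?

8

i\s   0   1   2   3   4   5   6   7   8   9  10  11  12  13  14  15  16  17  18  19  20
  0   T   F   F   F   F   F   F   F   F   F   F   F   F   F   F   F   F   F   F   F   F
  1   T   F   F   F   F   T   F   F   F   F   F   F   F   F   F   F   F   F   F   F   F
  2   T   F   F   F   F   T   F   F   F   T   F   F   F   F   T   F   F   F   F   F   F
  3   T   F   T   F   F   T   F   T   F   T   F   T   F   F   T   F   T   F   F   F   F
  4   T   F   T   F   F   T   F   T   F   T   F   T   F   F   T   F   T   F   T   F   T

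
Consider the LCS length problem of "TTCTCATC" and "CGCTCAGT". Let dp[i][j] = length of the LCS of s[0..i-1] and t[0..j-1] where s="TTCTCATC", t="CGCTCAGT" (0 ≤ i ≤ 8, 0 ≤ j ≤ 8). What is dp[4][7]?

2

   ''  C  G  C  T  C  A  G  T
''  0  0  0  0  0  0  0  0  0
 T  0  0  0  0  1  1  1  1  1
 T  0  0  0  0  1  1  1  1  2
 C  0  1  1  1  1  2  2  2  2
 T  0  1  1  1  2  2  2  2  3
 C  0  1  1  2  2  3  3  3  3
 A  0  1  1  2  2  3  4  4  4
 T  0  1  1  2  3  3  4  4  5
 C  0  1  1  2  3  4  4  4  5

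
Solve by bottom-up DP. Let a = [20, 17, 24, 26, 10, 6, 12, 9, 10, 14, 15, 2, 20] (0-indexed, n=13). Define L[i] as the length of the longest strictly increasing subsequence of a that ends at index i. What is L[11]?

1

   i    0    1    2    3    4    5    6    7    8    9   10   11   12
a[i]   20   17   24   26   10    6   12    9   10   14   15    2   20
L[i]    1    1    2    3    1    1    2    2    3    4    5    1    6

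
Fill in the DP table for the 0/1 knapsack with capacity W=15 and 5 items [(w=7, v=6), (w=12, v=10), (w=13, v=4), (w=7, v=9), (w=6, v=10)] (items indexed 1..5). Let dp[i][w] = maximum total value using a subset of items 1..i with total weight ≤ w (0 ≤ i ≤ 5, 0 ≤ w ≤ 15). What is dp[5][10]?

10

i\w   0   1   2   3   4   5   6   7   8   9  10  11  12  13  14  15
  0   0   0   0   0   0   0   0   0   0   0   0   0   0   0   0   0
  1   0   0   0   0   0   0   0   6   6   6   6   6   6   6   6   6
  2   0   0   0   0   0   0   0   6   6   6   6   6  10  10  10  10
  3   0   0   0   0   0   0   0   6   6   6   6   6  10  10  10  10
  4   0   0   0   0   0   0   0   9   9   9   9   9  10  10  15  15
  5   0   0   0   0   0   0  10  10  10  10  10  10  10  19  19  19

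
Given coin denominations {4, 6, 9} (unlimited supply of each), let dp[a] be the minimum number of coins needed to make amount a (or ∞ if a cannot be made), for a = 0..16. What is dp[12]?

2

 a  0  1  2  3  4  5  6  7  8  9 10 11 12 13 14 15 16
dp  0  -  -  -  1  -  1  -  2  1  2  -  2  2  3  2  3
(- denotes ∞ / unreachable)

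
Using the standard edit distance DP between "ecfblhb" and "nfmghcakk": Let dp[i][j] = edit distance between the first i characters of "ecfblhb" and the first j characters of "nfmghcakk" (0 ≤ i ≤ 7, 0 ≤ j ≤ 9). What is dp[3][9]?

   ''  n  f  m  g  h  c  a  k  k
''  0  1  2  3  4  5  6  7  8  9
 e  1  1  2  3  4  5  6  7  8  9
 c  2  2  2  3  4  5  5  6  7  8
 f  3  3  2  3  4  5  6  6  7  8
 b  4  4  3  3  4  5  6  7  7  8
 l  5  5  4  4  4  5  6  7  8  8
 h  6  6  5  5  5  4  5  6  7  8
 b  7  7  6  6  6  5  5  6  7  8

8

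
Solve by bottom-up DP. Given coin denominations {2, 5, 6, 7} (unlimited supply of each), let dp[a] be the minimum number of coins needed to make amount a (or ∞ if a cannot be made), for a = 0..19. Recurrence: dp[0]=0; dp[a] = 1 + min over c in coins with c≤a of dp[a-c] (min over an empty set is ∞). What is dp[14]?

2

 a  0  1  2  3  4  5  6  7  8  9 10 11 12 13 14 15 16 17 18 19
dp  0  -  1  -  2  1  1  1  2  2  2  2  2  2  2  3  3  3  3  3
(- denotes ∞ / unreachable)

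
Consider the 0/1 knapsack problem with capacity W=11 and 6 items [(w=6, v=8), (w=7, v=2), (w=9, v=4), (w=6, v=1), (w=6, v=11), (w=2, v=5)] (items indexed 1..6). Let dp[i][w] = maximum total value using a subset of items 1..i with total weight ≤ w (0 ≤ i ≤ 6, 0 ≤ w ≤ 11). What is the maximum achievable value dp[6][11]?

i\w   0   1   2   3   4   5   6   7   8   9  10  11
  0   0   0   0   0   0   0   0   0   0   0   0   0
  1   0   0   0   0   0   0   8   8   8   8   8   8
  2   0   0   0   0   0   0   8   8   8   8   8   8
  3   0   0   0   0   0   0   8   8   8   8   8   8
  4   0   0   0   0   0   0   8   8   8   8   8   8
  5   0   0   0   0   0   0  11  11  11  11  11  11
  6   0   0   5   5   5   5  11  11  16  16  16  16

16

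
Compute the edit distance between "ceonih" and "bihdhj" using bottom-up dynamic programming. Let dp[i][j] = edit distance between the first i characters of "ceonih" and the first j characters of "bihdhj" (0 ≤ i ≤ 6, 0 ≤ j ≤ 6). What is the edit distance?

6

   ''  b  i  h  d  h  j
''  0  1  2  3  4  5  6
 c  1  1  2  3  4  5  6
 e  2  2  2  3  4  5  6
 o  3  3  3  3  4  5  6
 n  4  4  4  4  4  5  6
 i  5  5  4  5  5  5  6
 h  6  6  5  4  5  5  6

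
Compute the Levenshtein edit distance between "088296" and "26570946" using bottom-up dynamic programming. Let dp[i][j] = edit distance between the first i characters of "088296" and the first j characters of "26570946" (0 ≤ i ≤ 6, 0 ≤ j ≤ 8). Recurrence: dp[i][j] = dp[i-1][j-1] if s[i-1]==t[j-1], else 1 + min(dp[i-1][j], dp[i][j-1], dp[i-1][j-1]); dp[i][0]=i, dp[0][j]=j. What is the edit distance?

6

   ''  2  6  5  7  0  9  4  6
''  0  1  2  3  4  5  6  7  8
 0  1  1  2  3  4  4  5  6  7
 8  2  2  2  3  4  5  5  6  7
 8  3  3  3  3  4  5  6  6  7
 2  4  3  4  4  4  5  6  7  7
 9  5  4  4  5  5  5  5  6  7
 6  6  5  4  5  6  6  6  6  6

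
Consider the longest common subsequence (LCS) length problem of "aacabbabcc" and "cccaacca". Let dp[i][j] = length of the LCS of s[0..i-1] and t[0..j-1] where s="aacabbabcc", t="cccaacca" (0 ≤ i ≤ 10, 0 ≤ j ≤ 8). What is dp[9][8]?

4

   ''  c  c  c  a  a  c  c  a
''  0  0  0  0  0  0  0  0  0
 a  0  0  0  0  1  1  1  1  1
 a  0  0  0  0  1  2  2  2  2
 c  0  1  1  1  1  2  3  3  3
 a  0  1  1  1  2  2  3  3  4
 b  0  1  1  1  2  2  3  3  4
 b  0  1  1  1  2  2  3  3  4
 a  0  1  1  1  2  3  3  3  4
 b  0  1  1  1  2  3  3  3  4
 c  0  1  2  2  2  3  4  4  4
 c  0  1  2  3  3  3  4  5  5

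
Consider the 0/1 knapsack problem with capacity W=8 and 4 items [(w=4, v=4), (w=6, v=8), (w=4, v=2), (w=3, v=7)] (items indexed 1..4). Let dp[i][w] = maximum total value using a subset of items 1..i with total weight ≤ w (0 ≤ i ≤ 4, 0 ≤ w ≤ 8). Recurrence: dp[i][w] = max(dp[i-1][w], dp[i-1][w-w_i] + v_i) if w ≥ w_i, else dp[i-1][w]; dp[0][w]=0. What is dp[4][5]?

i\w   0   1   2   3   4   5   6   7   8
  0   0   0   0   0   0   0   0   0   0
  1   0   0   0   0   4   4   4   4   4
  2   0   0   0   0   4   4   8   8   8
  3   0   0   0   0   4   4   8   8   8
  4   0   0   0   7   7   7   8  11  11

7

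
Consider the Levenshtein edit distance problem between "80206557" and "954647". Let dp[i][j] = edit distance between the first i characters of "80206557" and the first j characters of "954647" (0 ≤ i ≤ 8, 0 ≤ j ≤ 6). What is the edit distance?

6

   ''  9  5  4  6  4  7
''  0  1  2  3  4  5  6
 8  1  1  2  3  4  5  6
 0  2  2  2  3  4  5  6
 2  3  3  3  3  4  5  6
 0  4  4  4  4  4  5  6
 6  5  5  5  5  4  5  6
 5  6  6  5  6  5  5  6
 5  7  7  6  6  6  6  6
 7  8  8  7  7  7  7  6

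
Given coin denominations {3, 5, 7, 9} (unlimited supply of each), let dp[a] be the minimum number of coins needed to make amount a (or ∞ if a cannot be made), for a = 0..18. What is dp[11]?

3

 a  0  1  2  3  4  5  6  7  8  9 10 11 12 13 14 15 16 17 18
dp  0  -  -  1  -  1  2  1  2  1  2  3  2  3  2  3  2  3  2
(- denotes ∞ / unreachable)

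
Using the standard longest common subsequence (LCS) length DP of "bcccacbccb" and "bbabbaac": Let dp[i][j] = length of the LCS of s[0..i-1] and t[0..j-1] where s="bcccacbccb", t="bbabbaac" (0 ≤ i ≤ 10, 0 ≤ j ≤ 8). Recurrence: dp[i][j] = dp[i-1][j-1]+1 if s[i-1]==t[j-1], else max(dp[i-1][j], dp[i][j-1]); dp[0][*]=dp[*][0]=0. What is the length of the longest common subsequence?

   ''  b  b  a  b  b  a  a  c
''  0  0  0  0  0  0  0  0  0
 b  0  1  1  1  1  1  1  1  1
 c  0  1  1  1  1  1  1  1  2
 c  0  1  1  1  1  1  1  1  2
 c  0  1  1  1  1  1  1  1  2
 a  0  1  1  2  2  2  2  2  2
 c  0  1  1  2  2  2  2  2  3
 b  0  1  2  2  3  3  3  3  3
 c  0  1  2  2  3  3  3  3  4
 c  0  1  2  2  3  3  3  3  4
 b  0  1  2  2  3  4  4  4  4

4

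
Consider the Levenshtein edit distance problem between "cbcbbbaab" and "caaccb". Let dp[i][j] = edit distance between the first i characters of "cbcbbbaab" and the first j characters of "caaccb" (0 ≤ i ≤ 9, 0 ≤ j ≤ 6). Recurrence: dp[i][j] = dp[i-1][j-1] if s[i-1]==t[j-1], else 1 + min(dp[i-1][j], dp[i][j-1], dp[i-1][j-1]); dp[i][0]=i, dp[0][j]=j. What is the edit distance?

   ''  c  a  a  c  c  b
''  0  1  2  3  4  5  6
 c  1  0  1  2  3  4  5
 b  2  1  1  2  3  4  4
 c  3  2  2  2  2  3  4
 b  4  3  3  3  3  3  3
 b  5  4  4  4  4  4  3
 b  6  5  5  5  5  5  4
 a  7  6  5  5  6  6  5
 a  8  7  6  5  6  7  6
 b  9  8  7  6  6  7  7

7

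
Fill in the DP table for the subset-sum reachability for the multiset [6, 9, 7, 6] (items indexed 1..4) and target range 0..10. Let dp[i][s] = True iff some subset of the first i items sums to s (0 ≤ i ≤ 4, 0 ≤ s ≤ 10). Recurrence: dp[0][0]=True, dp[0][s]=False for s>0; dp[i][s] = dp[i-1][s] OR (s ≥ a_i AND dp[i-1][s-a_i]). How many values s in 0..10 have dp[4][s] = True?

i\s   0   1   2   3   4   5   6   7   8   9  10
  0   T   F   F   F   F   F   F   F   F   F   F
  1   T   F   F   F   F   F   T   F   F   F   F
  2   T   F   F   F   F   F   T   F   F   T   F
  3   T   F   F   F   F   F   T   T   F   T   F
  4   T   F   F   F   F   F   T   T   F   T   F

4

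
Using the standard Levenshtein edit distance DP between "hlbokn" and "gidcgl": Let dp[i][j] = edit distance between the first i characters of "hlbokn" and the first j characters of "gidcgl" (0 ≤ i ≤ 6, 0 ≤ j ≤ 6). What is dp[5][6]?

6

   ''  g  i  d  c  g  l
''  0  1  2  3  4  5  6
 h  1  1  2  3  4  5  6
 l  2  2  2  3  4  5  5
 b  3  3  3  3  4  5  6
 o  4  4  4  4  4  5  6
 k  5  5  5  5  5  5  6
 n  6  6  6  6  6  6  6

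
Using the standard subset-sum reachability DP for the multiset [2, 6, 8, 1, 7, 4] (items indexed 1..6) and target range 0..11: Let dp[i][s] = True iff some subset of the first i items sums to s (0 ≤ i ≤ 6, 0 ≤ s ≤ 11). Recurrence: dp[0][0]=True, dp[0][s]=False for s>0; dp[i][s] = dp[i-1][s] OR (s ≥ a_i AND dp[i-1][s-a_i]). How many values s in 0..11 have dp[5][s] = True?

10

i\s   0   1   2   3   4   5   6   7   8   9  10  11
  0   T   F   F   F   F   F   F   F   F   F   F   F
  1   T   F   T   F   F   F   F   F   F   F   F   F
  2   T   F   T   F   F   F   T   F   T   F   F   F
  3   T   F   T   F   F   F   T   F   T   F   T   F
  4   T   T   T   T   F   F   T   T   T   T   T   T
  5   T   T   T   T   F   F   T   T   T   T   T   T
  6   T   T   T   T   T   T   T   T   T   T   T   T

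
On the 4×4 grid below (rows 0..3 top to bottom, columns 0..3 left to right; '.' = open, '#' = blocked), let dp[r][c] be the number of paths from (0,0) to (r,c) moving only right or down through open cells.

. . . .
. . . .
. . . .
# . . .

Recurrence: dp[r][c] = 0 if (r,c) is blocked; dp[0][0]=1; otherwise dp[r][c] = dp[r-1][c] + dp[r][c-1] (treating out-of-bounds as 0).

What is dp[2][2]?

6

r\c   0   1   2   3
  0   1   1   1   1
  1   1   2   3   4
  2   1   3   6  10
  3   0   3   9  19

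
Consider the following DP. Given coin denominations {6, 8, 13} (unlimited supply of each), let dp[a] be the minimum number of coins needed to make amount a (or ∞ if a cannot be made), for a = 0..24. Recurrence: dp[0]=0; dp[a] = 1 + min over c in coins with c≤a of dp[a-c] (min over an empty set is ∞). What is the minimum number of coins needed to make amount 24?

3

 a  0  1  2  3  4  5  6  7  8  9 10 11 12 13 14 15 16 17 18 19 20 21 22 23 24
dp  0  -  -  -  -  -  1  -  1  -  -  -  2  1  2  -  2  -  3  2  3  2  3  -  3
(- denotes ∞ / unreachable)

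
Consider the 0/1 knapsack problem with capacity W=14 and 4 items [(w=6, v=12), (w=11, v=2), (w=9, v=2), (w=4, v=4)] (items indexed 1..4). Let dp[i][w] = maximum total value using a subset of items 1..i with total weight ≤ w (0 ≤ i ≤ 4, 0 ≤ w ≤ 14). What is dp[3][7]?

i\w   0   1   2   3   4   5   6   7   8   9  10  11  12  13  14
  0   0   0   0   0   0   0   0   0   0   0   0   0   0   0   0
  1   0   0   0   0   0   0  12  12  12  12  12  12  12  12  12
  2   0   0   0   0   0   0  12  12  12  12  12  12  12  12  12
  3   0   0   0   0   0   0  12  12  12  12  12  12  12  12  12
  4   0   0   0   0   4   4  12  12  12  12  16  16  16  16  16

12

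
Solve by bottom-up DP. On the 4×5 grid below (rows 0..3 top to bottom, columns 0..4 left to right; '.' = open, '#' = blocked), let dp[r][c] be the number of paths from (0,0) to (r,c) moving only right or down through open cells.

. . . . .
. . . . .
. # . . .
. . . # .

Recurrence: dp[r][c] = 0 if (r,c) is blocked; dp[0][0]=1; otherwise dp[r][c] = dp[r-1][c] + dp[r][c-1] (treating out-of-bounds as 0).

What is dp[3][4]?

r\c   0   1   2   3   4
  0   1   1   1   1   1
  1   1   2   3   4   5
  2   1   0   3   7  12
  3   1   1   4   0  12

12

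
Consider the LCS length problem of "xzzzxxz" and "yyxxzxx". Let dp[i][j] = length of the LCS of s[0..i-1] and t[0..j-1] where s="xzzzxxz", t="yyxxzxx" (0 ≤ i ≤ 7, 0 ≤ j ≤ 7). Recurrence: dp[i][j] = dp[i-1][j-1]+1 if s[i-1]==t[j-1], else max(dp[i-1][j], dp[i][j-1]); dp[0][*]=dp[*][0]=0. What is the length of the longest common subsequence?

   ''  y  y  x  x  z  x  x
''  0  0  0  0  0  0  0  0
 x  0  0  0  1  1  1  1  1
 z  0  0  0  1  1  2  2  2
 z  0  0  0  1  1  2  2  2
 z  0  0  0  1  1  2  2  2
 x  0  0  0  1  2  2  3  3
 x  0  0  0  1  2  2  3  4
 z  0  0  0  1  2  3  3  4

4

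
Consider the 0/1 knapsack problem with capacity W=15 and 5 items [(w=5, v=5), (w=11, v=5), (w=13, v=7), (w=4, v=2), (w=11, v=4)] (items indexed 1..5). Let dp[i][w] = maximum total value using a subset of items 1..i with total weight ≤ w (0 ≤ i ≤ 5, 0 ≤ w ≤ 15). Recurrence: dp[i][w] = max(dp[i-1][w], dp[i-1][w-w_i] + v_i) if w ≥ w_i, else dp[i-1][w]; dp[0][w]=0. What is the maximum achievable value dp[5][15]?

7

i\w   0   1   2   3   4   5   6   7   8   9  10  11  12  13  14  15
  0   0   0   0   0   0   0   0   0   0   0   0   0   0   0   0   0
  1   0   0   0   0   0   5   5   5   5   5   5   5   5   5   5   5
  2   0   0   0   0   0   5   5   5   5   5   5   5   5   5   5   5
  3   0   0   0   0   0   5   5   5   5   5   5   5   5   7   7   7
  4   0   0   0   0   2   5   5   5   5   7   7   7   7   7   7   7
  5   0   0   0   0   2   5   5   5   5   7   7   7   7   7   7   7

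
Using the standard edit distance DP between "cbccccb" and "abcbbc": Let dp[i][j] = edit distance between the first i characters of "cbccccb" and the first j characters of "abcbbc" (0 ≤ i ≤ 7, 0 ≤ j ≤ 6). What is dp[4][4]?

2

   ''  a  b  c  b  b  c
''  0  1  2  3  4  5  6
 c  1  1  2  2  3  4  5
 b  2  2  1  2  2  3  4
 c  3  3  2  1  2  3  3
 c  4  4  3  2  2  3  3
 c  5  5  4  3  3  3  3
 c  6  6  5  4  4  4  3
 b  7  7  6  5  4  4  4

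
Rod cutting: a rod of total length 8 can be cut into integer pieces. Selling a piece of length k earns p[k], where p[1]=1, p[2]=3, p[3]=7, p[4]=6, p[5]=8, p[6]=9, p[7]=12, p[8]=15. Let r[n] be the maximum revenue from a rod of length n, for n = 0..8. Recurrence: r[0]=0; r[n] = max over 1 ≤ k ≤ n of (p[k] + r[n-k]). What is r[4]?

8

   n    0    1    2    3    4    5    6    7    8
r[n]    0    1    3    7    8   10   14   15   17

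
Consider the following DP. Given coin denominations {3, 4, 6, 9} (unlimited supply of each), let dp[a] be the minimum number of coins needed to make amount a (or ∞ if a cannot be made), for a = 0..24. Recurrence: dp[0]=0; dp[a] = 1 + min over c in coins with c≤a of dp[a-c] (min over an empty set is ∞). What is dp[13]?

 a  0  1  2  3  4  5  6  7  8  9 10 11 12 13 14 15 16 17 18 19 20 21 22 23 24
dp  0  -  -  1  1  -  1  2  2  1  2  3  2  2  3  2  3  3  2  3  4  3  3  4  3
(- denotes ∞ / unreachable)

2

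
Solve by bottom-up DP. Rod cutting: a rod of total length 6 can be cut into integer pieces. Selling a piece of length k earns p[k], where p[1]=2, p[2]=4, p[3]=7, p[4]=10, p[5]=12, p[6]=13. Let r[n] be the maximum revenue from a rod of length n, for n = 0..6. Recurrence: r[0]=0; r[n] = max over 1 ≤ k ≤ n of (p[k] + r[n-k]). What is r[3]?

7

   n    0    1    2    3    4    5    6
r[n]    0    2    4    7   10   12   14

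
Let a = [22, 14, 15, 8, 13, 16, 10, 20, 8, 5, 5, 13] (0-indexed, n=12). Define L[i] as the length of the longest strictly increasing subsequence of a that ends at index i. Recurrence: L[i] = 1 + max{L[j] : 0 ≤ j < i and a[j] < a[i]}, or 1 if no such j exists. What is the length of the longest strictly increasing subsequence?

   i    0    1    2    3    4    5    6    7    8    9   10   11
a[i]   22   14   15    8   13   16   10   20    8    5    5   13
L[i]    1    1    2    1    2    3    2    4    1    1    1    3

4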